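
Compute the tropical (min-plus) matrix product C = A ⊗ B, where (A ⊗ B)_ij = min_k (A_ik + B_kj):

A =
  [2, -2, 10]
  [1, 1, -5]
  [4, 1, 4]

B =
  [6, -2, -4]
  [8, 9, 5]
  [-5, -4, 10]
A ⊗ B =
  [5, 0, -2]
  [-10, -9, -3]
  [-1, 0, 0]

Apply the min-plus product entry-by-entry:
  C[0][0] = min over k of (A[0][0] + B[0][0] = 2 + 6 = 8, A[0][1] + B[1][0] = -2 + 8 = 6, A[0][2] + B[2][0] = 10 + -5 = 5) = 5 (attained at k = 2)
  C[0][1] = min over k of (A[0][0] + B[0][1] = 2 + -2 = 0, A[0][1] + B[1][1] = -2 + 9 = 7, A[0][2] + B[2][1] = 10 + -4 = 6) = 0 (attained at k = 0)
  C[0][2] = min over k of (A[0][0] + B[0][2] = 2 + -4 = -2, A[0][1] + B[1][2] = -2 + 5 = 3, A[0][2] + B[2][2] = 10 + 10 = 20) = -2 (attained at k = 0)
  C[1][0] = min over k of (A[1][0] + B[0][0] = 1 + 6 = 7, A[1][1] + B[1][0] = 1 + 8 = 9, A[1][2] + B[2][0] = -5 + -5 = -10) = -10 (attained at k = 2)
  C[1][1] = min over k of (A[1][0] + B[0][1] = 1 + -2 = -1, A[1][1] + B[1][1] = 1 + 9 = 10, A[1][2] + B[2][1] = -5 + -4 = -9) = -9 (attained at k = 2)
  C[1][2] = min over k of (A[1][0] + B[0][2] = 1 + -4 = -3, A[1][1] + B[1][2] = 1 + 5 = 6, A[1][2] + B[2][2] = -5 + 10 = 5) = -3 (attained at k = 0)
  C[2][0] = min over k of (A[2][0] + B[0][0] = 4 + 6 = 10, A[2][1] + B[1][0] = 1 + 8 = 9, A[2][2] + B[2][0] = 4 + -5 = -1) = -1 (attained at k = 2)
  C[2][1] = min over k of (A[2][0] + B[0][1] = 4 + -2 = 2, A[2][1] + B[1][1] = 1 + 9 = 10, A[2][2] + B[2][1] = 4 + -4 = 0) = 0 (attained at k = 2)
  C[2][2] = min over k of (A[2][0] + B[0][2] = 4 + -4 = 0, A[2][1] + B[1][2] = 1 + 5 = 6, A[2][2] + B[2][2] = 4 + 10 = 14) = 0 (attained at k = 0)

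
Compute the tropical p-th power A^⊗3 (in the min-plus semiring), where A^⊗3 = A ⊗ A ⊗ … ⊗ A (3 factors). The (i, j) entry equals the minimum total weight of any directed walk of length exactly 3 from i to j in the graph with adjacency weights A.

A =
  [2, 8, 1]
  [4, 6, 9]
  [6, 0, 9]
A^⊗3 =
  [5, 3, 5]
  [8, 5, 7]
  [6, 7, 5]

Each entry (A^⊗3)_ij equals the minimum over all length-3 walks i = v_0 → v_1 → … → v_3 = j of Σ_t A[v_t][v_{t+1}]. For example, for (i, j) = (0, 2) we minimise over 9 possible intermediate vertex sequences; the minimum is 5, attained along the walk 0 → 0 → 0 → 2.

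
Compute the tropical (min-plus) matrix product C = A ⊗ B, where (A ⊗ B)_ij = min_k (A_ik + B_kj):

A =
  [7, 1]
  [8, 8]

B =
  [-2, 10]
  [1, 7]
A ⊗ B =
  [2, 8]
  [6, 15]

Apply the min-plus product entry-by-entry:
  C[0][0] = min over k of (A[0][0] + B[0][0] = 7 + -2 = 5, A[0][1] + B[1][0] = 1 + 1 = 2) = 2 (attained at k = 1)
  C[0][1] = min over k of (A[0][0] + B[0][1] = 7 + 10 = 17, A[0][1] + B[1][1] = 1 + 7 = 8) = 8 (attained at k = 1)
  C[1][0] = min over k of (A[1][0] + B[0][0] = 8 + -2 = 6, A[1][1] + B[1][0] = 8 + 1 = 9) = 6 (attained at k = 0)
  C[1][1] = min over k of (A[1][0] + B[0][1] = 8 + 10 = 18, A[1][1] + B[1][1] = 8 + 7 = 15) = 15 (attained at k = 1)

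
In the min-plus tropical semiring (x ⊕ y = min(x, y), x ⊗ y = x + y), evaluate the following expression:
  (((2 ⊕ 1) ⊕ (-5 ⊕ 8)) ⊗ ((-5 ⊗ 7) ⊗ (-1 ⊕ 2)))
(((2 ⊕ 1) ⊕ (-5 ⊕ 8)) ⊗ ((-5 ⊗ 7) ⊗ (-1 ⊕ 2))) = -4

Expand innermost to outermost. Recall ⊕ takes the minimum of its arguments and ⊗ takes their sum. Working out the expression (((2 ⊕ 1) ⊕ (-5 ⊕ 8)) ⊗ ((-5 ⊗ 7) ⊗ (-1 ⊕ 2))) gives -4.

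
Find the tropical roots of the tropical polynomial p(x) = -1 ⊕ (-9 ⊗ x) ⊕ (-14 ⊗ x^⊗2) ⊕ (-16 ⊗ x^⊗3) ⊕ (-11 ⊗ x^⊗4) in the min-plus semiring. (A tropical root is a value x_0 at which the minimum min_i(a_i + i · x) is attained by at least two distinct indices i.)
Roots: {-5, 2, 5, 8}

Each tropical root is a break point of the lower envelope of the lines y = a_i + i · x (there are 5 lines, with slopes 0, 1, ..., 4). Only the lines that attain the minimum somewhere contribute to roots; other lines are dominated. Here the surviving (envelope) indices are i = 4, i = 3, i = 2, i = 1, i = 0.
Intersections between consecutive envelope lines give the roots: for adjacent envelope indices i < j the intersection is x = (a_i − a_j) / (j − i). Reading off the sorted break points: {-5, 2, 5, 8}.
Verification: at each break x_0, at least two indices attain the minimum of min_i(a_i + i · x_0).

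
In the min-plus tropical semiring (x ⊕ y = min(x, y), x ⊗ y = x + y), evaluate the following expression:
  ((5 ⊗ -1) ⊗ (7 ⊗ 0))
((5 ⊗ -1) ⊗ (7 ⊗ 0)) = 11

Expand innermost to outermost. Recall ⊕ takes the minimum of its arguments and ⊗ takes their sum. Working out the expression ((5 ⊗ -1) ⊗ (7 ⊗ 0)) gives 11.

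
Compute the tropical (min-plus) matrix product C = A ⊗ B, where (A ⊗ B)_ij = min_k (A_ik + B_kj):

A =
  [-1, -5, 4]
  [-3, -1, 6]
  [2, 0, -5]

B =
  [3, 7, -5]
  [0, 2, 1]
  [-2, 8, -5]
A ⊗ B =
  [-5, -3, -6]
  [-1, 1, -8]
  [-7, 2, -10]

Apply the min-plus product entry-by-entry:
  C[0][0] = min over k of (A[0][0] + B[0][0] = -1 + 3 = 2, A[0][1] + B[1][0] = -5 + 0 = -5, A[0][2] + B[2][0] = 4 + -2 = 2) = -5 (attained at k = 1)
  C[0][1] = min over k of (A[0][0] + B[0][1] = -1 + 7 = 6, A[0][1] + B[1][1] = -5 + 2 = -3, A[0][2] + B[2][1] = 4 + 8 = 12) = -3 (attained at k = 1)
  C[0][2] = min over k of (A[0][0] + B[0][2] = -1 + -5 = -6, A[0][1] + B[1][2] = -5 + 1 = -4, A[0][2] + B[2][2] = 4 + -5 = -1) = -6 (attained at k = 0)
  C[1][0] = min over k of (A[1][0] + B[0][0] = -3 + 3 = 0, A[1][1] + B[1][0] = -1 + 0 = -1, A[1][2] + B[2][0] = 6 + -2 = 4) = -1 (attained at k = 1)
  C[1][1] = min over k of (A[1][0] + B[0][1] = -3 + 7 = 4, A[1][1] + B[1][1] = -1 + 2 = 1, A[1][2] + B[2][1] = 6 + 8 = 14) = 1 (attained at k = 1)
  C[1][2] = min over k of (A[1][0] + B[0][2] = -3 + -5 = -8, A[1][1] + B[1][2] = -1 + 1 = 0, A[1][2] + B[2][2] = 6 + -5 = 1) = -8 (attained at k = 0)
  C[2][0] = min over k of (A[2][0] + B[0][0] = 2 + 3 = 5, A[2][1] + B[1][0] = 0 + 0 = 0, A[2][2] + B[2][0] = -5 + -2 = -7) = -7 (attained at k = 2)
  C[2][1] = min over k of (A[2][0] + B[0][1] = 2 + 7 = 9, A[2][1] + B[1][1] = 0 + 2 = 2, A[2][2] + B[2][1] = -5 + 8 = 3) = 2 (attained at k = 1)
  C[2][2] = min over k of (A[2][0] + B[0][2] = 2 + -5 = -3, A[2][1] + B[1][2] = 0 + 1 = 1, A[2][2] + B[2][2] = -5 + -5 = -10) = -10 (attained at k = 2)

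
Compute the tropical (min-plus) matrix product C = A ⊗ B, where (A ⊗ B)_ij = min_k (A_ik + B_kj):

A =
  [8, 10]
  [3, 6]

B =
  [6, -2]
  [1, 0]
A ⊗ B =
  [11, 6]
  [7, 1]

Apply the min-plus product entry-by-entry:
  C[0][0] = min over k of (A[0][0] + B[0][0] = 8 + 6 = 14, A[0][1] + B[1][0] = 10 + 1 = 11) = 11 (attained at k = 1)
  C[0][1] = min over k of (A[0][0] + B[0][1] = 8 + -2 = 6, A[0][1] + B[1][1] = 10 + 0 = 10) = 6 (attained at k = 0)
  C[1][0] = min over k of (A[1][0] + B[0][0] = 3 + 6 = 9, A[1][1] + B[1][0] = 6 + 1 = 7) = 7 (attained at k = 1)
  C[1][1] = min over k of (A[1][0] + B[0][1] = 3 + -2 = 1, A[1][1] + B[1][1] = 6 + 0 = 6) = 1 (attained at k = 0)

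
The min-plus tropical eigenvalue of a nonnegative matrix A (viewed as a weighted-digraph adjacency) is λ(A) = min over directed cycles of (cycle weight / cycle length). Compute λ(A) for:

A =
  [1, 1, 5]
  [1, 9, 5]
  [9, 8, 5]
λ(A) = 1

Enumerate directed cycles and compute their means (weight / length). Sample:
  cycle 0 → 0: weight = 1, length = 1, mean = 1/1 ≈ 1.000
  cycle 1 → 1: weight = 9, length = 1, mean = 9/1 ≈ 9.000
  cycle 2 → 2: weight = 5, length = 1, mean = 5/1 ≈ 5.000
  cycle 0 → 1 → 0: weight = 2, length = 2, mean = 2/2 ≈ 1.000
  cycle 0 → 2 → 0: weight = 14, length = 2, mean = 14/2 ≈ 7.000
  cycle 1 → 0 → 1: weight = 2, length = 2, mean = 2/2 ≈ 1.000
Minimum mean = 1.000, attained e.g. along the cycle 0 → 0 with weight 1 and length 1. So λ(A) = 1/1 = 1.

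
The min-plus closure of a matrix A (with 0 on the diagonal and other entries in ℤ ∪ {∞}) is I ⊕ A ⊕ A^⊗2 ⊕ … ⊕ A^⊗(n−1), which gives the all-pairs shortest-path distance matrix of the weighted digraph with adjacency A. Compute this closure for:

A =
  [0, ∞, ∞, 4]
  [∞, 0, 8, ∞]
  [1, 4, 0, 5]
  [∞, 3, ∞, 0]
Closure =
  [0, 7, 15, 4]
  [9, 0, 8, 13]
  [1, 4, 0, 5]
  [12, 3, 11, 0]

This is the Floyd-Warshall all-pairs shortest-path computation. For each intermediate vertex k = 0, 1, …, 3, update dist[i][j] ← min(dist[i][j], dist[i][k] + dist[k][j]). The final matrix gives, for each (i, j), the minimum total weight of any directed path from i to j (possibly empty when i = j).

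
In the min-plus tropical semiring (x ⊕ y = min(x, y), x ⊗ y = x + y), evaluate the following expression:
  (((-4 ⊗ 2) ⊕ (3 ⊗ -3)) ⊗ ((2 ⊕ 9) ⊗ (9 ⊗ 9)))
(((-4 ⊗ 2) ⊕ (3 ⊗ -3)) ⊗ ((2 ⊕ 9) ⊗ (9 ⊗ 9))) = 18

Expand innermost to outermost. Recall ⊕ takes the minimum of its arguments and ⊗ takes their sum. Working out the expression (((-4 ⊗ 2) ⊕ (3 ⊗ -3)) ⊗ ((2 ⊕ 9) ⊗ (9 ⊗ 9))) gives 18.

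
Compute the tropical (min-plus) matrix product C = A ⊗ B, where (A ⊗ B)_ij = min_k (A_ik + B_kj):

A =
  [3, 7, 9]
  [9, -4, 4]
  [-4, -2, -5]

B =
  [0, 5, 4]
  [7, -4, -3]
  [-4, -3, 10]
A ⊗ B =
  [3, 3, 4]
  [0, -8, -7]
  [-9, -8, -5]

Apply the min-plus product entry-by-entry:
  C[0][0] = min over k of (A[0][0] + B[0][0] = 3 + 0 = 3, A[0][1] + B[1][0] = 7 + 7 = 14, A[0][2] + B[2][0] = 9 + -4 = 5) = 3 (attained at k = 0)
  C[0][1] = min over k of (A[0][0] + B[0][1] = 3 + 5 = 8, A[0][1] + B[1][1] = 7 + -4 = 3, A[0][2] + B[2][1] = 9 + -3 = 6) = 3 (attained at k = 1)
  C[0][2] = min over k of (A[0][0] + B[0][2] = 3 + 4 = 7, A[0][1] + B[1][2] = 7 + -3 = 4, A[0][2] + B[2][2] = 9 + 10 = 19) = 4 (attained at k = 1)
  C[1][0] = min over k of (A[1][0] + B[0][0] = 9 + 0 = 9, A[1][1] + B[1][0] = -4 + 7 = 3, A[1][2] + B[2][0] = 4 + -4 = 0) = 0 (attained at k = 2)
  C[1][1] = min over k of (A[1][0] + B[0][1] = 9 + 5 = 14, A[1][1] + B[1][1] = -4 + -4 = -8, A[1][2] + B[2][1] = 4 + -3 = 1) = -8 (attained at k = 1)
  C[1][2] = min over k of (A[1][0] + B[0][2] = 9 + 4 = 13, A[1][1] + B[1][2] = -4 + -3 = -7, A[1][2] + B[2][2] = 4 + 10 = 14) = -7 (attained at k = 1)
  C[2][0] = min over k of (A[2][0] + B[0][0] = -4 + 0 = -4, A[2][1] + B[1][0] = -2 + 7 = 5, A[2][2] + B[2][0] = -5 + -4 = -9) = -9 (attained at k = 2)
  C[2][1] = min over k of (A[2][0] + B[0][1] = -4 + 5 = 1, A[2][1] + B[1][1] = -2 + -4 = -6, A[2][2] + B[2][1] = -5 + -3 = -8) = -8 (attained at k = 2)
  C[2][2] = min over k of (A[2][0] + B[0][2] = -4 + 4 = 0, A[2][1] + B[1][2] = -2 + -3 = -5, A[2][2] + B[2][2] = -5 + 10 = 5) = -5 (attained at k = 1)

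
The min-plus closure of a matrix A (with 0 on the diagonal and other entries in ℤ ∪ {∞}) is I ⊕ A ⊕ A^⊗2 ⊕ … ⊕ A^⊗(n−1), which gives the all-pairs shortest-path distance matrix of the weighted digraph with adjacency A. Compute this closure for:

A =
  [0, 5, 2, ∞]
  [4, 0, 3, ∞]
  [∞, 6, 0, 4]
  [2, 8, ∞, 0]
Closure =
  [0, 5, 2, 6]
  [4, 0, 3, 7]
  [6, 6, 0, 4]
  [2, 7, 4, 0]

This is the Floyd-Warshall all-pairs shortest-path computation. For each intermediate vertex k = 0, 1, …, 3, update dist[i][j] ← min(dist[i][j], dist[i][k] + dist[k][j]). The final matrix gives, for each (i, j), the minimum total weight of any directed path from i to j (possibly empty when i = j).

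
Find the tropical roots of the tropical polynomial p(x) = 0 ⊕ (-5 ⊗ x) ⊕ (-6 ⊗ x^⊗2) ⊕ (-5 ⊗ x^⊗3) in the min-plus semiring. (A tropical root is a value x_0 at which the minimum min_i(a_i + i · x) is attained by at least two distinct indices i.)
Roots: {-1, 1, 5}

Each tropical root is a break point of the lower envelope of the lines y = a_i + i · x (there are 4 lines, with slopes 0, 1, ..., 3). Only the lines that attain the minimum somewhere contribute to roots; other lines are dominated. Here the surviving (envelope) indices are i = 3, i = 2, i = 1, i = 0.
Intersections between consecutive envelope lines give the roots: for adjacent envelope indices i < j the intersection is x = (a_i − a_j) / (j − i). Reading off the sorted break points: {-1, 1, 5}.
Verification: at each break x_0, at least two indices attain the minimum of min_i(a_i + i · x_0).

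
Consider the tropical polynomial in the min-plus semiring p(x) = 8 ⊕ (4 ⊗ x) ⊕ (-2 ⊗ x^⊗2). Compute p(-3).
p(-3) = -8

A tropical monomial a ⊗ x^⊗i evaluates to a + i · x. Evaluating each term at x = -3:
  Term 0 contributes 8 + 0 · -3 = 8
  Term 1 contributes 4 + 1 · -3 = 1
  Term 2 contributes -2 + 2 · -3 = -8
p(-3) = ⊕ of these = min[8, 1, -8] = -8.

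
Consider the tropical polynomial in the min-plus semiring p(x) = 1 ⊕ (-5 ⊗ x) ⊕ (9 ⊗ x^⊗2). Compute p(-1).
p(-1) = -6

A tropical monomial a ⊗ x^⊗i evaluates to a + i · x. Evaluating each term at x = -1:
  Term 0 contributes 1 + 0 · -1 = 1
  Term 1 contributes -5 + 1 · -1 = -6
  Term 2 contributes 9 + 2 · -1 = 7
p(-1) = ⊕ of these = min[1, -6, 7] = -6.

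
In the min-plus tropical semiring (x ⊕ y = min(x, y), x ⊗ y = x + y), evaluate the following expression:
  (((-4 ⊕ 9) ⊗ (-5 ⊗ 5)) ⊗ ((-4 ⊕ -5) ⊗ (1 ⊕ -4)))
(((-4 ⊕ 9) ⊗ (-5 ⊗ 5)) ⊗ ((-4 ⊕ -5) ⊗ (1 ⊕ -4))) = -13

Expand innermost to outermost. Recall ⊕ takes the minimum of its arguments and ⊗ takes their sum. Working out the expression (((-4 ⊕ 9) ⊗ (-5 ⊗ 5)) ⊗ ((-4 ⊕ -5) ⊗ (1 ⊕ -4))) gives -13.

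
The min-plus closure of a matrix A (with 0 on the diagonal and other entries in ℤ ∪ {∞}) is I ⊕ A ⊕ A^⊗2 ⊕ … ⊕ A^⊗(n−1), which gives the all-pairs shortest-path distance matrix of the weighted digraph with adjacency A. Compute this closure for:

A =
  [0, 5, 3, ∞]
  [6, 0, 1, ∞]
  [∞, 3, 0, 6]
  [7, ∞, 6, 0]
Closure =
  [0, 5, 3, 9]
  [6, 0, 1, 7]
  [9, 3, 0, 6]
  [7, 9, 6, 0]

This is the Floyd-Warshall all-pairs shortest-path computation. For each intermediate vertex k = 0, 1, …, 3, update dist[i][j] ← min(dist[i][j], dist[i][k] + dist[k][j]). The final matrix gives, for each (i, j), the minimum total weight of any directed path from i to j (possibly empty when i = j).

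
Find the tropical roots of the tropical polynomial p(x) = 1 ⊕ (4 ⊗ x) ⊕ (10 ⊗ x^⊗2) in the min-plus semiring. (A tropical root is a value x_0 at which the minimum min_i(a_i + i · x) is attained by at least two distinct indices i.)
Roots: {-6, -3}

Each tropical root is a break point of the lower envelope of the lines y = a_i + i · x (there are 3 lines, with slopes 0, 1, ..., 2). Only the lines that attain the minimum somewhere contribute to roots; other lines are dominated. Here the surviving (envelope) indices are i = 2, i = 1, i = 0.
Intersections between consecutive envelope lines give the roots: for adjacent envelope indices i < j the intersection is x = (a_i − a_j) / (j − i). Reading off the sorted break points: {-6, -3}.
Verification: at each break x_0, at least two indices attain the minimum of min_i(a_i + i · x_0).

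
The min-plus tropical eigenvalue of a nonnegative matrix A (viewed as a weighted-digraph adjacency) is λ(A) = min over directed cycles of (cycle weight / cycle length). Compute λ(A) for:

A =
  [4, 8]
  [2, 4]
λ(A) = 4

Enumerate directed cycles and compute their means (weight / length). Sample:
  cycle 0 → 0: weight = 4, length = 1, mean = 4/1 ≈ 4.000
  cycle 1 → 1: weight = 4, length = 1, mean = 4/1 ≈ 4.000
  cycle 0 → 1 → 0: weight = 10, length = 2, mean = 10/2 ≈ 5.000
  cycle 1 → 0 → 1: weight = 10, length = 2, mean = 10/2 ≈ 5.000
Minimum mean = 4.000, attained e.g. along the cycle 0 → 0 with weight 4 and length 1. So λ(A) = 4/1 = 4.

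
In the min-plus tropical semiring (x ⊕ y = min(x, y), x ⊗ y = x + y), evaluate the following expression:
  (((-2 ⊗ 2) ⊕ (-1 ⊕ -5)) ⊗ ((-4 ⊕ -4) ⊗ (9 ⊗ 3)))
(((-2 ⊗ 2) ⊕ (-1 ⊕ -5)) ⊗ ((-4 ⊕ -4) ⊗ (9 ⊗ 3))) = 3

Expand innermost to outermost. Recall ⊕ takes the minimum of its arguments and ⊗ takes their sum. Working out the expression (((-2 ⊗ 2) ⊕ (-1 ⊕ -5)) ⊗ ((-4 ⊕ -4) ⊗ (9 ⊗ 3))) gives 3.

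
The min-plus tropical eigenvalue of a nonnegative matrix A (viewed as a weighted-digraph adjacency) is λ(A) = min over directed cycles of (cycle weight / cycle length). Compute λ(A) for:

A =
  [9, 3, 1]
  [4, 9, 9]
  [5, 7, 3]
λ(A) = 3

Enumerate directed cycles and compute their means (weight / length). Sample:
  cycle 0 → 0: weight = 9, length = 1, mean = 9/1 ≈ 9.000
  cycle 1 → 1: weight = 9, length = 1, mean = 9/1 ≈ 9.000
  cycle 2 → 2: weight = 3, length = 1, mean = 3/1 ≈ 3.000
  cycle 0 → 1 → 0: weight = 7, length = 2, mean = 7/2 ≈ 3.500
  cycle 0 → 2 → 0: weight = 6, length = 2, mean = 6/2 ≈ 3.000
  cycle 1 → 0 → 1: weight = 7, length = 2, mean = 7/2 ≈ 3.500
Minimum mean = 3.000, attained e.g. along the cycle 2 → 2 with weight 3 and length 1. So λ(A) = 3/1 = 3.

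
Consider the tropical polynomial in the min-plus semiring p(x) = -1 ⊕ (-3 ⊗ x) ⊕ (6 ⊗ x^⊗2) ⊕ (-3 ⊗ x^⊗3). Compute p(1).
p(1) = -2

A tropical monomial a ⊗ x^⊗i evaluates to a + i · x. Evaluating each term at x = 1:
  Term 0 contributes -1 + 0 · 1 = -1
  Term 1 contributes -3 + 1 · 1 = -2
  Term 2 contributes 6 + 2 · 1 = 8
  Term 3 contributes -3 + 3 · 1 = 0
p(1) = ⊕ of these = min[-1, -2, 8, 0] = -2.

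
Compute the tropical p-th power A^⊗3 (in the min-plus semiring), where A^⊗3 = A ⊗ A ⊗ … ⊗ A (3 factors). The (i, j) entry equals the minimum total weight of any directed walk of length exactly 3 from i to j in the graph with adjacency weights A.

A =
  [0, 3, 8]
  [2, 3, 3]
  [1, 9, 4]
A^⊗3 =
  [0, 3, 6]
  [2, 5, 8]
  [1, 4, 7]

Each entry (A^⊗3)_ij equals the minimum over all length-3 walks i = v_0 → v_1 → … → v_3 = j of Σ_t A[v_t][v_{t+1}]. For example, for (i, j) = (0, 2) we minimise over 9 possible intermediate vertex sequences; the minimum is 6, attained along the walk 0 → 0 → 1 → 2.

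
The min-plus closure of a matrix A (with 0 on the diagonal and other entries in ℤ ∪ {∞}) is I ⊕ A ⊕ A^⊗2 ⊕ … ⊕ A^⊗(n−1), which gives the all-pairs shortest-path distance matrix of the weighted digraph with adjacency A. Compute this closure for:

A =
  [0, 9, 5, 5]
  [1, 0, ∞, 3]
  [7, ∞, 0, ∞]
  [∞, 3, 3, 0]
Closure =
  [0, 8, 5, 5]
  [1, 0, 6, 3]
  [7, 15, 0, 12]
  [4, 3, 3, 0]

This is the Floyd-Warshall all-pairs shortest-path computation. For each intermediate vertex k = 0, 1, …, 3, update dist[i][j] ← min(dist[i][j], dist[i][k] + dist[k][j]). The final matrix gives, for each (i, j), the minimum total weight of any directed path from i to j (possibly empty when i = j).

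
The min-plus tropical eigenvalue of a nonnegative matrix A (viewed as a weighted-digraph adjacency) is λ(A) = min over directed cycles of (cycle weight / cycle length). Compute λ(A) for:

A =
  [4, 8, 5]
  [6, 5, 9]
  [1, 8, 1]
λ(A) = 1

Enumerate directed cycles and compute their means (weight / length). Sample:
  cycle 0 → 0: weight = 4, length = 1, mean = 4/1 ≈ 4.000
  cycle 1 → 1: weight = 5, length = 1, mean = 5/1 ≈ 5.000
  cycle 2 → 2: weight = 1, length = 1, mean = 1/1 ≈ 1.000
  cycle 0 → 1 → 0: weight = 14, length = 2, mean = 14/2 ≈ 7.000
  cycle 0 → 2 → 0: weight = 6, length = 2, mean = 6/2 ≈ 3.000
  cycle 1 → 0 → 1: weight = 14, length = 2, mean = 14/2 ≈ 7.000
Minimum mean = 1.000, attained e.g. along the cycle 2 → 2 with weight 1 and length 1. So λ(A) = 1/1 = 1.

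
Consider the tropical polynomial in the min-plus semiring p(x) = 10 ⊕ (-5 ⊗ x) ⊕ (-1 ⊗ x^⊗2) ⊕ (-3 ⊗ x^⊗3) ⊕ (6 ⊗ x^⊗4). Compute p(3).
p(3) = -2

A tropical monomial a ⊗ x^⊗i evaluates to a + i · x. Evaluating each term at x = 3:
  Term 0 contributes 10 + 0 · 3 = 10
  Term 1 contributes -5 + 1 · 3 = -2
  Term 2 contributes -1 + 2 · 3 = 5
  Term 3 contributes -3 + 3 · 3 = 6
  Term 4 contributes 6 + 4 · 3 = 18
p(3) = ⊕ of these = min[10, -2, 5, 6, 18] = -2.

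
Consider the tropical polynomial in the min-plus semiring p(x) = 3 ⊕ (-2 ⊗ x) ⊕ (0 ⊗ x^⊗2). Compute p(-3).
p(-3) = -6

A tropical monomial a ⊗ x^⊗i evaluates to a + i · x. Evaluating each term at x = -3:
  Term 0 contributes 3 + 0 · -3 = 3
  Term 1 contributes -2 + 1 · -3 = -5
  Term 2 contributes 0 + 2 · -3 = -6
p(-3) = ⊕ of these = min[3, -5, -6] = -6.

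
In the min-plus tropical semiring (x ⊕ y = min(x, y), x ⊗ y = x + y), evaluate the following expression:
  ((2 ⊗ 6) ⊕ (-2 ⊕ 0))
((2 ⊗ 6) ⊕ (-2 ⊕ 0)) = -2

Expand innermost to outermost. Recall ⊕ takes the minimum of its arguments and ⊗ takes their sum. Working out the expression ((2 ⊗ 6) ⊕ (-2 ⊕ 0)) gives -2.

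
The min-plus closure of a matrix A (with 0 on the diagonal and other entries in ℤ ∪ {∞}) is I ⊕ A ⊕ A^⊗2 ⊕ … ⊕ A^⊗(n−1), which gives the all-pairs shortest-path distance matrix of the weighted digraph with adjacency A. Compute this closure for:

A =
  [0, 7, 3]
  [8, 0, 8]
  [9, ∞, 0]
Closure =
  [0, 7, 3]
  [8, 0, 8]
  [9, 16, 0]

This is the Floyd-Warshall all-pairs shortest-path computation. For each intermediate vertex k = 0, 1, …, 2, update dist[i][j] ← min(dist[i][j], dist[i][k] + dist[k][j]). The final matrix gives, for each (i, j), the minimum total weight of any directed path from i to j (possibly empty when i = j).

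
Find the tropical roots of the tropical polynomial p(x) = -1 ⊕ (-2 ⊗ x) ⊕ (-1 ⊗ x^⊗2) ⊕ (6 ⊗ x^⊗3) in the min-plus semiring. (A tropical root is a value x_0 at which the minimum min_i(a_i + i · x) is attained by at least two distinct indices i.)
Roots: {-7, -1, 1}

Each tropical root is a break point of the lower envelope of the lines y = a_i + i · x (there are 4 lines, with slopes 0, 1, ..., 3). Only the lines that attain the minimum somewhere contribute to roots; other lines are dominated. Here the surviving (envelope) indices are i = 3, i = 2, i = 1, i = 0.
Intersections between consecutive envelope lines give the roots: for adjacent envelope indices i < j the intersection is x = (a_i − a_j) / (j − i). Reading off the sorted break points: {-7, -1, 1}.
Verification: at each break x_0, at least two indices attain the minimum of min_i(a_i + i · x_0).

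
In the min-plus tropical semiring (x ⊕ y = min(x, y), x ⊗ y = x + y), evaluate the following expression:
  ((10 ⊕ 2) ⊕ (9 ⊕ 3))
((10 ⊕ 2) ⊕ (9 ⊕ 3)) = 2

Expand innermost to outermost. Recall ⊕ takes the minimum of its arguments and ⊗ takes their sum. Working out the expression ((10 ⊕ 2) ⊕ (9 ⊕ 3)) gives 2.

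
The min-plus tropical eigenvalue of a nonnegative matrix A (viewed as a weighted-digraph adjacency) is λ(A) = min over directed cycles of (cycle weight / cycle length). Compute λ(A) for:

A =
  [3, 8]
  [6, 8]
λ(A) = 3

Enumerate directed cycles and compute their means (weight / length). Sample:
  cycle 0 → 0: weight = 3, length = 1, mean = 3/1 ≈ 3.000
  cycle 1 → 1: weight = 8, length = 1, mean = 8/1 ≈ 8.000
  cycle 0 → 1 → 0: weight = 14, length = 2, mean = 14/2 ≈ 7.000
  cycle 1 → 0 → 1: weight = 14, length = 2, mean = 14/2 ≈ 7.000
Minimum mean = 3.000, attained e.g. along the cycle 0 → 0 with weight 3 and length 1. So λ(A) = 3/1 = 3.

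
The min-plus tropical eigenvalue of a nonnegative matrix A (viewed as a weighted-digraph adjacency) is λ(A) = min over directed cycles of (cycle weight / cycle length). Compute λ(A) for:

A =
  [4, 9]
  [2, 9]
λ(A) = 4

Enumerate directed cycles and compute their means (weight / length). Sample:
  cycle 0 → 0: weight = 4, length = 1, mean = 4/1 ≈ 4.000
  cycle 1 → 1: weight = 9, length = 1, mean = 9/1 ≈ 9.000
  cycle 0 → 1 → 0: weight = 11, length = 2, mean = 11/2 ≈ 5.500
  cycle 1 → 0 → 1: weight = 11, length = 2, mean = 11/2 ≈ 5.500
Minimum mean = 4.000, attained e.g. along the cycle 0 → 0 with weight 4 and length 1. So λ(A) = 4/1 = 4.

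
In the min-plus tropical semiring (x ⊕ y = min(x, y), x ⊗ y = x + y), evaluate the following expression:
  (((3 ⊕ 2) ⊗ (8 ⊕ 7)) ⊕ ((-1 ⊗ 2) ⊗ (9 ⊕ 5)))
(((3 ⊕ 2) ⊗ (8 ⊕ 7)) ⊕ ((-1 ⊗ 2) ⊗ (9 ⊕ 5))) = 6

Expand innermost to outermost. Recall ⊕ takes the minimum of its arguments and ⊗ takes their sum. Working out the expression (((3 ⊕ 2) ⊗ (8 ⊕ 7)) ⊕ ((-1 ⊗ 2) ⊗ (9 ⊕ 5))) gives 6.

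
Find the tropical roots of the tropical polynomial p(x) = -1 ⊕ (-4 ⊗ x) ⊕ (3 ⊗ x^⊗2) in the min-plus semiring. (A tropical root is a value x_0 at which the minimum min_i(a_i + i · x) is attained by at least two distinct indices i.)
Roots: {-7, 3}

Each tropical root is a break point of the lower envelope of the lines y = a_i + i · x (there are 3 lines, with slopes 0, 1, ..., 2). Only the lines that attain the minimum somewhere contribute to roots; other lines are dominated. Here the surviving (envelope) indices are i = 2, i = 1, i = 0.
Intersections between consecutive envelope lines give the roots: for adjacent envelope indices i < j the intersection is x = (a_i − a_j) / (j − i). Reading off the sorted break points: {-7, 3}.
Verification: at each break x_0, at least two indices attain the minimum of min_i(a_i + i · x_0).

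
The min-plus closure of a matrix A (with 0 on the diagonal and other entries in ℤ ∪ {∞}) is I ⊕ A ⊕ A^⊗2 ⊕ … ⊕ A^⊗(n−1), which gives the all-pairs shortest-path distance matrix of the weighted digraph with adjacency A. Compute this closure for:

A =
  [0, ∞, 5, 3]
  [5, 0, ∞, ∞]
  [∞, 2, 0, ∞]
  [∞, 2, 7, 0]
Closure =
  [0, 5, 5, 3]
  [5, 0, 10, 8]
  [7, 2, 0, 10]
  [7, 2, 7, 0]

This is the Floyd-Warshall all-pairs shortest-path computation. For each intermediate vertex k = 0, 1, …, 3, update dist[i][j] ← min(dist[i][j], dist[i][k] + dist[k][j]). The final matrix gives, for each (i, j), the minimum total weight of any directed path from i to j (possibly empty when i = j).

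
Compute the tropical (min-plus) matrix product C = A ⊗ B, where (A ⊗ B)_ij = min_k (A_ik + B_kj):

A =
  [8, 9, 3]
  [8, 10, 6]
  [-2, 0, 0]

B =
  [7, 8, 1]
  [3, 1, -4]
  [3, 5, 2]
A ⊗ B =
  [6, 8, 5]
  [9, 11, 6]
  [3, 1, -4]

Apply the min-plus product entry-by-entry:
  C[0][0] = min over k of (A[0][0] + B[0][0] = 8 + 7 = 15, A[0][1] + B[1][0] = 9 + 3 = 12, A[0][2] + B[2][0] = 3 + 3 = 6) = 6 (attained at k = 2)
  C[0][1] = min over k of (A[0][0] + B[0][1] = 8 + 8 = 16, A[0][1] + B[1][1] = 9 + 1 = 10, A[0][2] + B[2][1] = 3 + 5 = 8) = 8 (attained at k = 2)
  C[0][2] = min over k of (A[0][0] + B[0][2] = 8 + 1 = 9, A[0][1] + B[1][2] = 9 + -4 = 5, A[0][2] + B[2][2] = 3 + 2 = 5) = 5 (attained at k = 1)
  C[1][0] = min over k of (A[1][0] + B[0][0] = 8 + 7 = 15, A[1][1] + B[1][0] = 10 + 3 = 13, A[1][2] + B[2][0] = 6 + 3 = 9) = 9 (attained at k = 2)
  C[1][1] = min over k of (A[1][0] + B[0][1] = 8 + 8 = 16, A[1][1] + B[1][1] = 10 + 1 = 11, A[1][2] + B[2][1] = 6 + 5 = 11) = 11 (attained at k = 1)
  C[1][2] = min over k of (A[1][0] + B[0][2] = 8 + 1 = 9, A[1][1] + B[1][2] = 10 + -4 = 6, A[1][2] + B[2][2] = 6 + 2 = 8) = 6 (attained at k = 1)
  C[2][0] = min over k of (A[2][0] + B[0][0] = -2 + 7 = 5, A[2][1] + B[1][0] = 0 + 3 = 3, A[2][2] + B[2][0] = 0 + 3 = 3) = 3 (attained at k = 1)
  C[2][1] = min over k of (A[2][0] + B[0][1] = -2 + 8 = 6, A[2][1] + B[1][1] = 0 + 1 = 1, A[2][2] + B[2][1] = 0 + 5 = 5) = 1 (attained at k = 1)
  C[2][2] = min over k of (A[2][0] + B[0][2] = -2 + 1 = -1, A[2][1] + B[1][2] = 0 + -4 = -4, A[2][2] + B[2][2] = 0 + 2 = 2) = -4 (attained at k = 1)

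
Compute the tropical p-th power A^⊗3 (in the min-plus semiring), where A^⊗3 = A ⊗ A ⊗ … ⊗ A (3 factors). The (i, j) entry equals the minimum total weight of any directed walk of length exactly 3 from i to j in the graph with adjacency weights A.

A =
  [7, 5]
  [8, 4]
A^⊗3 =
  [17, 13]
  [16, 12]

Each entry (A^⊗3)_ij equals the minimum over all length-3 walks i = v_0 → v_1 → … → v_3 = j of Σ_t A[v_t][v_{t+1}]. For example, for (i, j) = (0, 1) we minimise over 4 possible intermediate vertex sequences; the minimum is 13, attained along the walk 0 → 1 → 1 → 1.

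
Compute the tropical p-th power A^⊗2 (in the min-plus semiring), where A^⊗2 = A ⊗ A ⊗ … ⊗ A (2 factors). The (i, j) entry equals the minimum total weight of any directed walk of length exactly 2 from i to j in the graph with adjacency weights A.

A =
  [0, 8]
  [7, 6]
A^⊗2 =
  [0, 8]
  [7, 12]

Each entry (A^⊗2)_ij equals the minimum over all length-2 walks i = v_0 → v_1 → … → v_2 = j of Σ_t A[v_t][v_{t+1}]. For example, for (i, j) = (0, 1) we minimise over 2 possible intermediate vertex sequences; the minimum is 8, attained along the walk 0 → 0 → 1.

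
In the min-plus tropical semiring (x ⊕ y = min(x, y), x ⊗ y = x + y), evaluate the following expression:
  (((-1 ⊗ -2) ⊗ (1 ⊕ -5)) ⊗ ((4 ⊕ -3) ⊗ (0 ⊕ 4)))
(((-1 ⊗ -2) ⊗ (1 ⊕ -5)) ⊗ ((4 ⊕ -3) ⊗ (0 ⊕ 4))) = -11

Expand innermost to outermost. Recall ⊕ takes the minimum of its arguments and ⊗ takes their sum. Working out the expression (((-1 ⊗ -2) ⊗ (1 ⊕ -5)) ⊗ ((4 ⊕ -3) ⊗ (0 ⊕ 4))) gives -11.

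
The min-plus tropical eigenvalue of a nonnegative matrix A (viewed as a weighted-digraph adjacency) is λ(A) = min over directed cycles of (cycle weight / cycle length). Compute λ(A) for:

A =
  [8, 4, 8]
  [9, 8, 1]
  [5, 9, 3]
λ(A) = 3

Enumerate directed cycles and compute their means (weight / length). Sample:
  cycle 0 → 0: weight = 8, length = 1, mean = 8/1 ≈ 8.000
  cycle 1 → 1: weight = 8, length = 1, mean = 8/1 ≈ 8.000
  cycle 2 → 2: weight = 3, length = 1, mean = 3/1 ≈ 3.000
  cycle 0 → 1 → 0: weight = 13, length = 2, mean = 13/2 ≈ 6.500
  cycle 0 → 2 → 0: weight = 13, length = 2, mean = 13/2 ≈ 6.500
  cycle 1 → 0 → 1: weight = 13, length = 2, mean = 13/2 ≈ 6.500
Minimum mean = 3.000, attained e.g. along the cycle 2 → 2 with weight 3 and length 1. So λ(A) = 3/1 = 3.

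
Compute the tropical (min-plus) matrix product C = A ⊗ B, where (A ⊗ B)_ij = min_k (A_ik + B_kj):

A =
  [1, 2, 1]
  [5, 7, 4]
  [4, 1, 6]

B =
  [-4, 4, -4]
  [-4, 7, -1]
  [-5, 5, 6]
A ⊗ B =
  [-4, 5, -3]
  [-1, 9, 1]
  [-3, 8, 0]

Apply the min-plus product entry-by-entry:
  C[0][0] = min over k of (A[0][0] + B[0][0] = 1 + -4 = -3, A[0][1] + B[1][0] = 2 + -4 = -2, A[0][2] + B[2][0] = 1 + -5 = -4) = -4 (attained at k = 2)
  C[0][1] = min over k of (A[0][0] + B[0][1] = 1 + 4 = 5, A[0][1] + B[1][1] = 2 + 7 = 9, A[0][2] + B[2][1] = 1 + 5 = 6) = 5 (attained at k = 0)
  C[0][2] = min over k of (A[0][0] + B[0][2] = 1 + -4 = -3, A[0][1] + B[1][2] = 2 + -1 = 1, A[0][2] + B[2][2] = 1 + 6 = 7) = -3 (attained at k = 0)
  C[1][0] = min over k of (A[1][0] + B[0][0] = 5 + -4 = 1, A[1][1] + B[1][0] = 7 + -4 = 3, A[1][2] + B[2][0] = 4 + -5 = -1) = -1 (attained at k = 2)
  C[1][1] = min over k of (A[1][0] + B[0][1] = 5 + 4 = 9, A[1][1] + B[1][1] = 7 + 7 = 14, A[1][2] + B[2][1] = 4 + 5 = 9) = 9 (attained at k = 0)
  C[1][2] = min over k of (A[1][0] + B[0][2] = 5 + -4 = 1, A[1][1] + B[1][2] = 7 + -1 = 6, A[1][2] + B[2][2] = 4 + 6 = 10) = 1 (attained at k = 0)
  C[2][0] = min over k of (A[2][0] + B[0][0] = 4 + -4 = 0, A[2][1] + B[1][0] = 1 + -4 = -3, A[2][2] + B[2][0] = 6 + -5 = 1) = -3 (attained at k = 1)
  C[2][1] = min over k of (A[2][0] + B[0][1] = 4 + 4 = 8, A[2][1] + B[1][1] = 1 + 7 = 8, A[2][2] + B[2][1] = 6 + 5 = 11) = 8 (attained at k = 0)
  C[2][2] = min over k of (A[2][0] + B[0][2] = 4 + -4 = 0, A[2][1] + B[1][2] = 1 + -1 = 0, A[2][2] + B[2][2] = 6 + 6 = 12) = 0 (attained at k = 0)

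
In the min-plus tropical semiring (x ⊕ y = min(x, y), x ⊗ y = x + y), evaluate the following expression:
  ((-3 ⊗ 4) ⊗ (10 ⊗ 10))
((-3 ⊗ 4) ⊗ (10 ⊗ 10)) = 21

Expand innermost to outermost. Recall ⊕ takes the minimum of its arguments and ⊗ takes their sum. Working out the expression ((-3 ⊗ 4) ⊗ (10 ⊗ 10)) gives 21.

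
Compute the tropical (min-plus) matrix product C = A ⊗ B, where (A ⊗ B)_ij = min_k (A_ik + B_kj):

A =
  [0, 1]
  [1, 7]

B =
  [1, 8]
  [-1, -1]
A ⊗ B =
  [0, 0]
  [2, 6]

Apply the min-plus product entry-by-entry:
  C[0][0] = min over k of (A[0][0] + B[0][0] = 0 + 1 = 1, A[0][1] + B[1][0] = 1 + -1 = 0) = 0 (attained at k = 1)
  C[0][1] = min over k of (A[0][0] + B[0][1] = 0 + 8 = 8, A[0][1] + B[1][1] = 1 + -1 = 0) = 0 (attained at k = 1)
  C[1][0] = min over k of (A[1][0] + B[0][0] = 1 + 1 = 2, A[1][1] + B[1][0] = 7 + -1 = 6) = 2 (attained at k = 0)
  C[1][1] = min over k of (A[1][0] + B[0][1] = 1 + 8 = 9, A[1][1] + B[1][1] = 7 + -1 = 6) = 6 (attained at k = 1)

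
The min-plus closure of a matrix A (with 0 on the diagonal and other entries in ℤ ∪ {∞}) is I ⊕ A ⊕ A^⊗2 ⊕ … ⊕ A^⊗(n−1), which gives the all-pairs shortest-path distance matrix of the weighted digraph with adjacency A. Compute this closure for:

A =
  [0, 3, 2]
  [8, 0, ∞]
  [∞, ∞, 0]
Closure =
  [0, 3, 2]
  [8, 0, 10]
  [∞, ∞, 0]

This is the Floyd-Warshall all-pairs shortest-path computation. For each intermediate vertex k = 0, 1, …, 2, update dist[i][j] ← min(dist[i][j], dist[i][k] + dist[k][j]). The final matrix gives, for each (i, j), the minimum total weight of any directed path from i to j (possibly empty when i = j).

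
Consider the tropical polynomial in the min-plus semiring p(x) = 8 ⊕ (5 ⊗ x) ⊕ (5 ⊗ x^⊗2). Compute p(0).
p(0) = 5

A tropical monomial a ⊗ x^⊗i evaluates to a + i · x. Evaluating each term at x = 0:
  Term 0 contributes 8 + 0 · 0 = 8
  Term 1 contributes 5 + 1 · 0 = 5
  Term 2 contributes 5 + 2 · 0 = 5
p(0) = ⊕ of these = min[8, 5, 5] = 5.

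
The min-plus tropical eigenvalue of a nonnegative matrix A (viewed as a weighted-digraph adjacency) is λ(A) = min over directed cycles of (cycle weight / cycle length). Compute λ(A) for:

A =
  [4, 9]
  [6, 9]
λ(A) = 4

Enumerate directed cycles and compute their means (weight / length). Sample:
  cycle 0 → 0: weight = 4, length = 1, mean = 4/1 ≈ 4.000
  cycle 1 → 1: weight = 9, length = 1, mean = 9/1 ≈ 9.000
  cycle 0 → 1 → 0: weight = 15, length = 2, mean = 15/2 ≈ 7.500
  cycle 1 → 0 → 1: weight = 15, length = 2, mean = 15/2 ≈ 7.500
Minimum mean = 4.000, attained e.g. along the cycle 0 → 0 with weight 4 and length 1. So λ(A) = 4/1 = 4.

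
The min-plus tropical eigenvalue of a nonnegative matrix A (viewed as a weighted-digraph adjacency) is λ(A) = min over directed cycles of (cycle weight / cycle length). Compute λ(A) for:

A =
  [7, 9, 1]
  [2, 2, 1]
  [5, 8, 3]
λ(A) = 2

Enumerate directed cycles and compute their means (weight / length). Sample:
  cycle 0 → 0: weight = 7, length = 1, mean = 7/1 ≈ 7.000
  cycle 1 → 1: weight = 2, length = 1, mean = 2/1 ≈ 2.000
  cycle 2 → 2: weight = 3, length = 1, mean = 3/1 ≈ 3.000
  cycle 0 → 1 → 0: weight = 11, length = 2, mean = 11/2 ≈ 5.500
  cycle 0 → 2 → 0: weight = 6, length = 2, mean = 6/2 ≈ 3.000
  cycle 1 → 0 → 1: weight = 11, length = 2, mean = 11/2 ≈ 5.500
Minimum mean = 2.000, attained e.g. along the cycle 1 → 1 with weight 2 and length 1. So λ(A) = 2/1 = 2.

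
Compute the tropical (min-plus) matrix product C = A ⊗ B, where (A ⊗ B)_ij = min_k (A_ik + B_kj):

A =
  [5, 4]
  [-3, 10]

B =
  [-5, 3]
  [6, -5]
A ⊗ B =
  [0, -1]
  [-8, 0]

Apply the min-plus product entry-by-entry:
  C[0][0] = min over k of (A[0][0] + B[0][0] = 5 + -5 = 0, A[0][1] + B[1][0] = 4 + 6 = 10) = 0 (attained at k = 0)
  C[0][1] = min over k of (A[0][0] + B[0][1] = 5 + 3 = 8, A[0][1] + B[1][1] = 4 + -5 = -1) = -1 (attained at k = 1)
  C[1][0] = min over k of (A[1][0] + B[0][0] = -3 + -5 = -8, A[1][1] + B[1][0] = 10 + 6 = 16) = -8 (attained at k = 0)
  C[1][1] = min over k of (A[1][0] + B[0][1] = -3 + 3 = 0, A[1][1] + B[1][1] = 10 + -5 = 5) = 0 (attained at k = 0)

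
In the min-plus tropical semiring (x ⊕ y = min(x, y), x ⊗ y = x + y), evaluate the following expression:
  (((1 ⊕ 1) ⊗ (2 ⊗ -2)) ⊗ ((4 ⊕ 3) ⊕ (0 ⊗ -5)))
(((1 ⊕ 1) ⊗ (2 ⊗ -2)) ⊗ ((4 ⊕ 3) ⊕ (0 ⊗ -5))) = -4

Expand innermost to outermost. Recall ⊕ takes the minimum of its arguments and ⊗ takes their sum. Working out the expression (((1 ⊕ 1) ⊗ (2 ⊗ -2)) ⊗ ((4 ⊕ 3) ⊕ (0 ⊗ -5))) gives -4.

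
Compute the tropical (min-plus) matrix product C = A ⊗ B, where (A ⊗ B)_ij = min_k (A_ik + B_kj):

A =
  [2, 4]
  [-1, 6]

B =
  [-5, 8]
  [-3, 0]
A ⊗ B =
  [-3, 4]
  [-6, 6]

Apply the min-plus product entry-by-entry:
  C[0][0] = min over k of (A[0][0] + B[0][0] = 2 + -5 = -3, A[0][1] + B[1][0] = 4 + -3 = 1) = -3 (attained at k = 0)
  C[0][1] = min over k of (A[0][0] + B[0][1] = 2 + 8 = 10, A[0][1] + B[1][1] = 4 + 0 = 4) = 4 (attained at k = 1)
  C[1][0] = min over k of (A[1][0] + B[0][0] = -1 + -5 = -6, A[1][1] + B[1][0] = 6 + -3 = 3) = -6 (attained at k = 0)
  C[1][1] = min over k of (A[1][0] + B[0][1] = -1 + 8 = 7, A[1][1] + B[1][1] = 6 + 0 = 6) = 6 (attained at k = 1)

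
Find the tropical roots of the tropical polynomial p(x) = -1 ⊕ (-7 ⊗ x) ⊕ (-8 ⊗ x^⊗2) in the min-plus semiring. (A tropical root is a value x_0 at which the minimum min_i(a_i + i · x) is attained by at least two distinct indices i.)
Roots: {1, 6}

Each tropical root is a break point of the lower envelope of the lines y = a_i + i · x (there are 3 lines, with slopes 0, 1, ..., 2). Only the lines that attain the minimum somewhere contribute to roots; other lines are dominated. Here the surviving (envelope) indices are i = 2, i = 1, i = 0.
Intersections between consecutive envelope lines give the roots: for adjacent envelope indices i < j the intersection is x = (a_i − a_j) / (j − i). Reading off the sorted break points: {1, 6}.
Verification: at each break x_0, at least two indices attain the minimum of min_i(a_i + i · x_0).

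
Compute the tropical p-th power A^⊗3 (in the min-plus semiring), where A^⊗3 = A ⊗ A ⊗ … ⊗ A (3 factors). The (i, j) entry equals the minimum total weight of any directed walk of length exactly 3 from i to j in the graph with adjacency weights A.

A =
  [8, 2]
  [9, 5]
A^⊗3 =
  [16, 12]
  [19, 15]

Each entry (A^⊗3)_ij equals the minimum over all length-3 walks i = v_0 → v_1 → … → v_3 = j of Σ_t A[v_t][v_{t+1}]. For example, for (i, j) = (0, 1) we minimise over 4 possible intermediate vertex sequences; the minimum is 12, attained along the walk 0 → 1 → 1 → 1.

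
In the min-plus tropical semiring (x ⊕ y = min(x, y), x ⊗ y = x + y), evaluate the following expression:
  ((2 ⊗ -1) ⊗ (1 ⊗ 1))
((2 ⊗ -1) ⊗ (1 ⊗ 1)) = 3

Expand innermost to outermost. Recall ⊕ takes the minimum of its arguments and ⊗ takes their sum. Working out the expression ((2 ⊗ -1) ⊗ (1 ⊗ 1)) gives 3.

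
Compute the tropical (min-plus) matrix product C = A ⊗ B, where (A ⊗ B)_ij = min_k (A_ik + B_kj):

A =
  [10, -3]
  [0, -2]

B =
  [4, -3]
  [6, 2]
A ⊗ B =
  [3, -1]
  [4, -3]

Apply the min-plus product entry-by-entry:
  C[0][0] = min over k of (A[0][0] + B[0][0] = 10 + 4 = 14, A[0][1] + B[1][0] = -3 + 6 = 3) = 3 (attained at k = 1)
  C[0][1] = min over k of (A[0][0] + B[0][1] = 10 + -3 = 7, A[0][1] + B[1][1] = -3 + 2 = -1) = -1 (attained at k = 1)
  C[1][0] = min over k of (A[1][0] + B[0][0] = 0 + 4 = 4, A[1][1] + B[1][0] = -2 + 6 = 4) = 4 (attained at k = 0)
  C[1][1] = min over k of (A[1][0] + B[0][1] = 0 + -3 = -3, A[1][1] + B[1][1] = -2 + 2 = 0) = -3 (attained at k = 0)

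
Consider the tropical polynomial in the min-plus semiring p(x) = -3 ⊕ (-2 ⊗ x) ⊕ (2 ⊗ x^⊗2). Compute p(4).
p(4) = -3

A tropical monomial a ⊗ x^⊗i evaluates to a + i · x. Evaluating each term at x = 4:
  Term 0 contributes -3 + 0 · 4 = -3
  Term 1 contributes -2 + 1 · 4 = 2
  Term 2 contributes 2 + 2 · 4 = 10
p(4) = ⊕ of these = min[-3, 2, 10] = -3.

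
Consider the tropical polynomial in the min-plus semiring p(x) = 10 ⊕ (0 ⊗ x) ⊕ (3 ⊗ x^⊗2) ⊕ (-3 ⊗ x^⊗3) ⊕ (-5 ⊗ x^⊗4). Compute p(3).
p(3) = 3

A tropical monomial a ⊗ x^⊗i evaluates to a + i · x. Evaluating each term at x = 3:
  Term 0 contributes 10 + 0 · 3 = 10
  Term 1 contributes 0 + 1 · 3 = 3
  Term 2 contributes 3 + 2 · 3 = 9
  Term 3 contributes -3 + 3 · 3 = 6
  Term 4 contributes -5 + 4 · 3 = 7
p(3) = ⊕ of these = min[10, 3, 9, 6, 7] = 3.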